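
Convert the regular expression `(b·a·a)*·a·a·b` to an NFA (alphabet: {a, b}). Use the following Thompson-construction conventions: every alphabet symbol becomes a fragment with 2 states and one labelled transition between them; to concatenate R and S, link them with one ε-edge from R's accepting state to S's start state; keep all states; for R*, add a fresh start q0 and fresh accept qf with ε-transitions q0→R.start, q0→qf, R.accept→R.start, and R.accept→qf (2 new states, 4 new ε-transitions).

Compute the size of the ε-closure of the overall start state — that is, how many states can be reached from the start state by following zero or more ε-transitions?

4

Let C(F) = |ε-closure(F.start)| within fragment F, and note whether F accepts ε. Symbol fragments have C = 1 and do not accept ε. Then:
  b·a·a → |ε-closure| equals the left operand's closure size = 1 (its accept is not ε-reachable, so the closure stops there)
  (b·a·a)* → the star's fresh start ε-reaches both the body's start and the fresh accept: |ε-closure| = 2 + 1 = 3
  (b·a·a)*·a·a·b → the left operand accepts ε, so the closure extends into the next operand (via the concat ε-link); |ε-closure| = 3 + 1 = 4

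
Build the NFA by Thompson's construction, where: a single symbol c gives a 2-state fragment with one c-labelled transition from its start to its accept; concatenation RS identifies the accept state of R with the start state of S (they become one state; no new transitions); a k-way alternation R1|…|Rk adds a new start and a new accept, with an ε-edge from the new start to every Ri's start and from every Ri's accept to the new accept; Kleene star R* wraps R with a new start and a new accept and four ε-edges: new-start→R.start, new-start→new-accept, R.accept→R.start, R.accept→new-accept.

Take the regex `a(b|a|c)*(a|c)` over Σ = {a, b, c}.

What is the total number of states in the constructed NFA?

16

By structural recursion:
Each of the 6 symbol leaves contributes a 2-state fragment.
  b|a|c — 8 states
  (b|a|c)* — 10 states
  a|c — 6 states
  a(b|a|c)*(a|c) — 16 states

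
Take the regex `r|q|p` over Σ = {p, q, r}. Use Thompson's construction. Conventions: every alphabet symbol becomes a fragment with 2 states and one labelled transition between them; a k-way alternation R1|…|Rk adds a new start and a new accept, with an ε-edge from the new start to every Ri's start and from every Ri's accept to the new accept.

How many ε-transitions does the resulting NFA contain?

By structural recursion:
Each of the 3 symbol leaves contributes 0 ε-transitions.
  r|q|p = 6 ε-transitions

6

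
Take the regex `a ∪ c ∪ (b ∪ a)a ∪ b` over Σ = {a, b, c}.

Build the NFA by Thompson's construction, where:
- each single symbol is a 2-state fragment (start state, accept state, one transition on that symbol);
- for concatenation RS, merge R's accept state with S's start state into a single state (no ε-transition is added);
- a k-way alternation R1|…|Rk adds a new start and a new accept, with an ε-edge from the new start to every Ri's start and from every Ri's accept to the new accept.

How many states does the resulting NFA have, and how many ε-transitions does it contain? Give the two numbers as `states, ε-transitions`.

15, 12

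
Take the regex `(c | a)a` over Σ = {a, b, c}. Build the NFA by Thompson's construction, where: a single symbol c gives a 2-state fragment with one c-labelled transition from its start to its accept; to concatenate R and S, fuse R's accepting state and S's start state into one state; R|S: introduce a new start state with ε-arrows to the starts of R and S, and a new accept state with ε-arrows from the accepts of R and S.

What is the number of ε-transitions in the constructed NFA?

4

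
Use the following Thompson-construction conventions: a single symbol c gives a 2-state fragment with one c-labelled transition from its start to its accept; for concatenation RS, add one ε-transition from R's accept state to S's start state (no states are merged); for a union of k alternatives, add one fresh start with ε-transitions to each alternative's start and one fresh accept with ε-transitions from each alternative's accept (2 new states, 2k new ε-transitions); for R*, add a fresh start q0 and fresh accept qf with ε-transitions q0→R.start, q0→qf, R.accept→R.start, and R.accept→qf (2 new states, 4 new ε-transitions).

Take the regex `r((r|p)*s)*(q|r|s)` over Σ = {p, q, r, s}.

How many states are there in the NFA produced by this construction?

22

Recursing over subexpressions:
Each of the 7 symbol leaves contributes a 2-state fragment.
  r|p : 6 states
  (r|p)* : 8 states
  (r|p)*s : 10 states
  ((r|p)*s)* : 12 states
  q|r|s : 8 states
  r((r|p)*s)*(q|r|s) : 22 states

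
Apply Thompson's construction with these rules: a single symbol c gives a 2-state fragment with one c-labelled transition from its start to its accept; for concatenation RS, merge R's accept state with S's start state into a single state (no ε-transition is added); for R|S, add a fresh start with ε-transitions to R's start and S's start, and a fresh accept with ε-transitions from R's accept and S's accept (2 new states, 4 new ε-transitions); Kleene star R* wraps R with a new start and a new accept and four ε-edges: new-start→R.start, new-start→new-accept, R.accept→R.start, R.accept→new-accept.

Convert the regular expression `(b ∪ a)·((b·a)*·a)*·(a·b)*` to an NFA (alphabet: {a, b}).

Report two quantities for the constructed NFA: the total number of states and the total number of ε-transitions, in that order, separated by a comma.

17, 16

By structural recursion:
Each of the 7 symbol leaves contributes 2 states and 0 ε-transitions.
  b ∪ a : 6 states, 4 ε-transitions
  b·a : 3 states, 0 ε-transitions
  (b·a)* : 5 states, 4 ε-transitions
  (b·a)*·a : 6 states, 4 ε-transitions
  ((b·a)*·a)* : 8 states, 8 ε-transitions
  a·b : 3 states, 0 ε-transitions
  (a·b)* : 5 states, 4 ε-transitions
  (b ∪ a)·((b·a)*·a)*·(a·b)* : 17 states, 16 ε-transitions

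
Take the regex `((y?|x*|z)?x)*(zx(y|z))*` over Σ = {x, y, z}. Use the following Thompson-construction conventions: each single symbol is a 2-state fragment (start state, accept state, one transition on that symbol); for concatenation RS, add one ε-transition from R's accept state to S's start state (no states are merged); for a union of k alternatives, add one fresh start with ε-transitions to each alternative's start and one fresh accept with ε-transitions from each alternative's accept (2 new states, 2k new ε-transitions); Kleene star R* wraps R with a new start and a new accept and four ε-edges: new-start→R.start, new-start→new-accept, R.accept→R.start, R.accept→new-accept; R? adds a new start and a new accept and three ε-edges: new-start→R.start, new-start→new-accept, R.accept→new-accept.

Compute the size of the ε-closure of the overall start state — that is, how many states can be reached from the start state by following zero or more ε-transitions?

17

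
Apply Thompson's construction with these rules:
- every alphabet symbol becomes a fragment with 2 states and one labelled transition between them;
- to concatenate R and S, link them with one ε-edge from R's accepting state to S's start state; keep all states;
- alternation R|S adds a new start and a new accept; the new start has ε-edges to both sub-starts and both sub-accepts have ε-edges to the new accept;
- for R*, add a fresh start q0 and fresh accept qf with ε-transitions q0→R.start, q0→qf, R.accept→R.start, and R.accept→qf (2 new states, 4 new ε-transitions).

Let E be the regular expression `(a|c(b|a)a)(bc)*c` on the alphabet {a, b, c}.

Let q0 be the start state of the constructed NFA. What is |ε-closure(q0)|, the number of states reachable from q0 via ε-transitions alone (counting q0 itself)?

3

Compute the ε-closure size of each fragment's start state recursively; a symbol fragment's start has no outgoing ε-edge, so its closure is just itself (size 1).
  b|a : |closure| = 1 + 1 + 1 = 3 (the new accept is not ε-reachable since no branch accepts ε)
  c(b|a)a : |closure| equals the left operand's closure size = 1 (its accept is not ε-reachable, so the closure stops there)
  a|c(b|a)a : |closure| = 1 + 1 + 1 = 3 (the new accept is not ε-reachable since no branch accepts ε)
  bc : |closure| equals the left operand's closure size = 1 (its accept is not ε-reachable, so the closure stops there)
  (bc)* : |closure| = 1 (new start) + 1 (body) + 1 (new accept) = 3
  (a|c(b|a)a)(bc)*c : same as the first factor's closure: |closure| = 3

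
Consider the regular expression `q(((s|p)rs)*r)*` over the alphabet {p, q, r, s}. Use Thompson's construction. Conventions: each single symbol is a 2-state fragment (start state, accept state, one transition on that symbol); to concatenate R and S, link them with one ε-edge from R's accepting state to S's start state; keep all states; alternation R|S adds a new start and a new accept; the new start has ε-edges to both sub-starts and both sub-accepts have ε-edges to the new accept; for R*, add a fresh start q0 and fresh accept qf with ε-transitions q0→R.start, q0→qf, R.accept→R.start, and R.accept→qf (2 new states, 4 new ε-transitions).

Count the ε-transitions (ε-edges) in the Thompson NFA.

16

Per subexpression:
Each of the 6 symbol leaves contributes 0 ε-transitions.
  s|p — 4 ε-transitions
  (s|p)rs — 6 ε-transitions
  ((s|p)rs)* — 10 ε-transitions
  ((s|p)rs)*r — 11 ε-transitions
  (((s|p)rs)*r)* — 15 ε-transitions
  q(((s|p)rs)*r)* — 16 ε-transitions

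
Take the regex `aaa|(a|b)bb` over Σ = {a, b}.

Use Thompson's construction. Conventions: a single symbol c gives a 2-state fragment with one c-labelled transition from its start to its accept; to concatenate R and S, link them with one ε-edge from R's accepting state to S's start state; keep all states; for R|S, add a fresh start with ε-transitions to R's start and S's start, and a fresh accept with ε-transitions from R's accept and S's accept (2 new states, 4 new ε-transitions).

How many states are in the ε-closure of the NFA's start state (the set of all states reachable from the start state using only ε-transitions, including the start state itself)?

5

Work bottom-up. For each fragment F, track |ε-closure(F.start)| and whether F's accept lies in that closure (i.e. whether F accepts ε). A single-symbol fragment has closure size 1 and does not accept ε.
  aaa — same as the first factor's closure: |ε-closure| = 1
  a|b — |ε-closure| = 1 + 1 + 1 = 3 (the new accept is not ε-reachable since no branch accepts ε)
  (a|b)bb — |ε-closure| equals the left operand's closure size = 3 (its accept is not ε-reachable, so the closure stops there)
  aaa|(a|b)bb — |ε-closure| = 1 + 1 + 3 = 5 (the new accept is not ε-reachable since no branch accepts ε)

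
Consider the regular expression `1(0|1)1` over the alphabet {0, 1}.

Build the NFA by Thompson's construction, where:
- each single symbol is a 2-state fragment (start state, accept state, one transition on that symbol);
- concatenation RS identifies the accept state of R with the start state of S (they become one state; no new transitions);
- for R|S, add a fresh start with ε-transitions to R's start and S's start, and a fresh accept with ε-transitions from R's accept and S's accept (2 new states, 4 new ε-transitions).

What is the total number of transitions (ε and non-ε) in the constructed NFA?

Per subexpression:
Each of the 4 symbol leaves contributes 1 transition (1 symbol, 0 ε).
  0|1 = 6 transitions (2 symbol, 4 ε)
  1(0|1)1 = 8 transitions (4 symbol, 4 ε)

8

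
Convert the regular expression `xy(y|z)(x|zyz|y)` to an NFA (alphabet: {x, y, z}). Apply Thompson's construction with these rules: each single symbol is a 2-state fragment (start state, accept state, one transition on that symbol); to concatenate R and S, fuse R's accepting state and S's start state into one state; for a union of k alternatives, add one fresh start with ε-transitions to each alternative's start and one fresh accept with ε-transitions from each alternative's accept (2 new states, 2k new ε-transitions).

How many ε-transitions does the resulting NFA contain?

10

Recursing over subexpressions:
Each of the 9 symbol leaves contributes 0 ε-transitions.
  y|z → 4 ε-transitions
  zyz → 0 ε-transitions
  x|zyz|y → 6 ε-transitions
  xy(y|z)(x|zyz|y) → 10 ε-transitions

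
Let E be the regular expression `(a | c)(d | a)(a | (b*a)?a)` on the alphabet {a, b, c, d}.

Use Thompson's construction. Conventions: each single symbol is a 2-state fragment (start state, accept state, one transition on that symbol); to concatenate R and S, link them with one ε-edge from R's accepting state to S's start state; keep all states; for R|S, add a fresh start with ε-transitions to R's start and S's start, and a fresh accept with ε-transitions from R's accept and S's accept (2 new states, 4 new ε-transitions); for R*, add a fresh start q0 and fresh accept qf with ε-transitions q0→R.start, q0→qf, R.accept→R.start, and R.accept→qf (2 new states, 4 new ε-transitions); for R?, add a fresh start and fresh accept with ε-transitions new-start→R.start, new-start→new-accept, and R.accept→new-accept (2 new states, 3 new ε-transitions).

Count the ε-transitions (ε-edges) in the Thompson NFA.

23

Bottom-up over the parse tree:
Each of the 8 symbol leaves contributes 0 ε-transitions.
  a | c : 4 ε-transitions
  d | a : 4 ε-transitions
  b* : 4 ε-transitions
  b*a : 5 ε-transitions
  (b*a)? : 8 ε-transitions
  (b*a)?a : 9 ε-transitions
  a | (b*a)?a : 13 ε-transitions
  (a | c)(d | a)(a | (b*a)?a) : 23 ε-transitions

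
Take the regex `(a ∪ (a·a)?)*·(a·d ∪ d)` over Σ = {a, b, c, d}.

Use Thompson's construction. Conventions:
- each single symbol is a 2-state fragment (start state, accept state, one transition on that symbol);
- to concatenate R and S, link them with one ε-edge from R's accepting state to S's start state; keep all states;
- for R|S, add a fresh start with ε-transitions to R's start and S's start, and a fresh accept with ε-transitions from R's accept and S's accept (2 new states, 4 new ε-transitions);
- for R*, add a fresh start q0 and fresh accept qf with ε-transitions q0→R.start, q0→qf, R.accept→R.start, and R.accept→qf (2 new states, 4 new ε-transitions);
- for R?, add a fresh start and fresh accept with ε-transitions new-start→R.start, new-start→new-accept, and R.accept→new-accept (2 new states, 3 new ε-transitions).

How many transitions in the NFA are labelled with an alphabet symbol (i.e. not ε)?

Building bottom-up:
Each of the 6 symbol leaves contributes exactly 1 symbol transition.
  a·a → 2 symbol transitions
  (a·a)? → 2 symbol transitions
  a ∪ (a·a)? → 3 symbol transitions
  (a ∪ (a·a)?)* → 3 symbol transitions
  a·d → 2 symbol transitions
  a·d ∪ d → 3 symbol transitions
  (a ∪ (a·a)?)*·(a·d ∪ d) → 6 symbol transitions

6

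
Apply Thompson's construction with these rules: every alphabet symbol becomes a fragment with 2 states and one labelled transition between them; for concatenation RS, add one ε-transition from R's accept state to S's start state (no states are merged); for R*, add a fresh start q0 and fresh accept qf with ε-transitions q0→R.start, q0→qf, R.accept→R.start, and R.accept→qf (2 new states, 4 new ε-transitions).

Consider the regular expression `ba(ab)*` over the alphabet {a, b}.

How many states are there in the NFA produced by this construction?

Recursing over subexpressions:
Each of the 4 symbol leaves contributes a 2-state fragment.
  ab → 4 states
  (ab)* → 6 states
  ba(ab)* → 10 states

10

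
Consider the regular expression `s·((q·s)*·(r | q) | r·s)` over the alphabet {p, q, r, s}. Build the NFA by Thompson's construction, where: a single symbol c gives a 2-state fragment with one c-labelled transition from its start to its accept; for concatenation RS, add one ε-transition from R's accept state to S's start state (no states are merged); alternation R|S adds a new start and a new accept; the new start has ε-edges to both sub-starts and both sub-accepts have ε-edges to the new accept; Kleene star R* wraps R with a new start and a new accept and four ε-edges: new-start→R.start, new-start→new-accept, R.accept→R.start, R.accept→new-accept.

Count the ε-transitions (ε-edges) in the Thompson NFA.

Bottom-up over the parse tree:
Each of the 7 symbol leaves contributes 0 ε-transitions.
  q·s = 1 ε-transition
  (q·s)* = 5 ε-transitions
  r | q = 4 ε-transitions
  (q·s)*·(r | q) = 10 ε-transitions
  r·s = 1 ε-transition
  (q·s)*·(r | q) | r·s = 15 ε-transitions
  s·((q·s)*·(r | q) | r·s) = 16 ε-transitions

16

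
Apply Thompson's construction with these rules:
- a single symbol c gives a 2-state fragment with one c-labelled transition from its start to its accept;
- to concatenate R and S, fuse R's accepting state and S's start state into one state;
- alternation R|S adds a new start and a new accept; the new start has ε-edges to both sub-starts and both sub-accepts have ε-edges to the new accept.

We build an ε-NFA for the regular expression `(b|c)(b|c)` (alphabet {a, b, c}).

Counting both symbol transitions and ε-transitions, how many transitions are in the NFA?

12

Building bottom-up:
Each of the 4 symbol leaves contributes 1 transition (1 symbol, 0 ε).
  b|c : 6 transitions (2 symbol, 4 ε)
  b|c : 6 transitions (2 symbol, 4 ε)
  (b|c)(b|c) : 12 transitions (4 symbol, 8 ε)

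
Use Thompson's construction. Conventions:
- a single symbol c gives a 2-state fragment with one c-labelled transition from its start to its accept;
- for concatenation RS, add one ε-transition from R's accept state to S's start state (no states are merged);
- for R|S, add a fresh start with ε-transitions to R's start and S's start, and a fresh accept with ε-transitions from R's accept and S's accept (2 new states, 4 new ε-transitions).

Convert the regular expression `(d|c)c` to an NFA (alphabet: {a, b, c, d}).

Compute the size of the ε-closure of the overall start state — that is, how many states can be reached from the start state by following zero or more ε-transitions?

Compute the ε-closure size of each fragment's start state recursively; a symbol fragment's start has no outgoing ε-edge, so its closure is just itself (size 1).
  d|c : new start ε-reaches every alternative's start; none of them accept ε, so the new accept is not reached: |ε-closure| = 1 + 1 + 1 = 3
  (d|c)c : same as the first factor's closure: |ε-closure| = 3

3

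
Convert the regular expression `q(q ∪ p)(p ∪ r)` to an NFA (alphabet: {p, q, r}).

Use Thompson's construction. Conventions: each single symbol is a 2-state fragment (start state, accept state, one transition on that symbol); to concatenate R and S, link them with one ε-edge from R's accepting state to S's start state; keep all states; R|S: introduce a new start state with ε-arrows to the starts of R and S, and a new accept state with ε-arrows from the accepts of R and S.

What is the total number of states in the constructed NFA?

14

Building bottom-up:
Each of the 5 symbol leaves contributes a 2-state fragment.
  q ∪ p → 6 states
  p ∪ r → 6 states
  q(q ∪ p)(p ∪ r) → 14 states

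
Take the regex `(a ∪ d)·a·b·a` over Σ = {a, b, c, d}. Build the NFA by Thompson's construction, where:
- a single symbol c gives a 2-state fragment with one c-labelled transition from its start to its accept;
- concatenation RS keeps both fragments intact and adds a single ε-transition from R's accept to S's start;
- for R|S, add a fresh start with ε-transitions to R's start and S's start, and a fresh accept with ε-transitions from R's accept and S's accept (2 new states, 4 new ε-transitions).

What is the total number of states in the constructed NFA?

12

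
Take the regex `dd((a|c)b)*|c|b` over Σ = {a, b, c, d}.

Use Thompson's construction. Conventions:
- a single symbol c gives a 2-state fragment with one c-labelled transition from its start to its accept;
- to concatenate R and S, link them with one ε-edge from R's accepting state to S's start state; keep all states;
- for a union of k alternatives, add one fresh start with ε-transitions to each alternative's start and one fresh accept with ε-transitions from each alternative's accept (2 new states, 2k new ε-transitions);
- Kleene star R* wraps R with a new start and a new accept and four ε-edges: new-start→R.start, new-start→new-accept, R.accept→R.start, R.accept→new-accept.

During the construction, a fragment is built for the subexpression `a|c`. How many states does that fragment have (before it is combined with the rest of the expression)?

6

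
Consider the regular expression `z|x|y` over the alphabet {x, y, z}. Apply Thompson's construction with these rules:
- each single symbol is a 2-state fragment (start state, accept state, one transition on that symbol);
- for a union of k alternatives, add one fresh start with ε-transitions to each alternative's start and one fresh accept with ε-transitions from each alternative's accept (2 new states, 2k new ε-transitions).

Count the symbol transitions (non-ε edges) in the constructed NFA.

3

By structural recursion:
Each of the 3 symbol leaves contributes exactly 1 symbol transition.
  z|x|y — 3 symbol transitions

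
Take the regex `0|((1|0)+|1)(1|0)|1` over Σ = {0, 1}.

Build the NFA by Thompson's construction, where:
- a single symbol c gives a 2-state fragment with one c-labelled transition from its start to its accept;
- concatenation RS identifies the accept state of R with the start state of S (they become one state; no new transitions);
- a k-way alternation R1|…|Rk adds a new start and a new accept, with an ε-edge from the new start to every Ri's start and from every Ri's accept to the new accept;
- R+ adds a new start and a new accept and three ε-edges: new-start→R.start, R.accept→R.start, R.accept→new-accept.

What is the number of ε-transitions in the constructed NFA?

21

Recursing over subexpressions:
Each of the 7 symbol leaves contributes 0 ε-transitions.
  1|0 → 4 ε-transitions
  (1|0)+ → 7 ε-transitions
  (1|0)+|1 → 11 ε-transitions
  1|0 → 4 ε-transitions
  ((1|0)+|1)(1|0) → 15 ε-transitions
  0|((1|0)+|1)(1|0)|1 → 21 ε-transitions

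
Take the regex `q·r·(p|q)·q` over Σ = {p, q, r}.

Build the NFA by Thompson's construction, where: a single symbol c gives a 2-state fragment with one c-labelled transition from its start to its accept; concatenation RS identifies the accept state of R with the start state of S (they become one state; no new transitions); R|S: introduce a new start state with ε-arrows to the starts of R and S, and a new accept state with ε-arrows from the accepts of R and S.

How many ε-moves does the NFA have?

By structural recursion:
Each of the 5 symbol leaves contributes 0 ε-transitions.
  p|q : 4 ε-transitions
  q·r·(p|q)·q : 4 ε-transitions

4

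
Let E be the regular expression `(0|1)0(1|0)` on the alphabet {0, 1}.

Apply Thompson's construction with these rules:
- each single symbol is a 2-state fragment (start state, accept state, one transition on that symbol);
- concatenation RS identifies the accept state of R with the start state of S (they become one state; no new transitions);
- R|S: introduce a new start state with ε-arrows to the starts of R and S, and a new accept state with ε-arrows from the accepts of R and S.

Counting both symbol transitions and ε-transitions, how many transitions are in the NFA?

13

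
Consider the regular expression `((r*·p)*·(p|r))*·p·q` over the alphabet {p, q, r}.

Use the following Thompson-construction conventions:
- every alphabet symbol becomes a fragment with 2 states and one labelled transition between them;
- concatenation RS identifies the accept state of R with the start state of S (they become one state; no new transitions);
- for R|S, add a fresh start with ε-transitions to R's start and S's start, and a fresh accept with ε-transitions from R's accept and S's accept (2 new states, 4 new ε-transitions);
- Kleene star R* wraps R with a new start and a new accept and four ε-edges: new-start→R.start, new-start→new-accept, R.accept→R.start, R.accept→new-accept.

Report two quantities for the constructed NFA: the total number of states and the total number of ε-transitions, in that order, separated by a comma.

Bottom-up over the parse tree:
Each of the 6 symbol leaves contributes 2 states and 0 ε-transitions.
  r* : 4 states, 4 ε-transitions
  r*·p : 5 states, 4 ε-transitions
  (r*·p)* : 7 states, 8 ε-transitions
  p|r : 6 states, 4 ε-transitions
  (r*·p)*·(p|r) : 12 states, 12 ε-transitions
  ((r*·p)*·(p|r))* : 14 states, 16 ε-transitions
  ((r*·p)*·(p|r))*·p·q : 16 states, 16 ε-transitions

16, 16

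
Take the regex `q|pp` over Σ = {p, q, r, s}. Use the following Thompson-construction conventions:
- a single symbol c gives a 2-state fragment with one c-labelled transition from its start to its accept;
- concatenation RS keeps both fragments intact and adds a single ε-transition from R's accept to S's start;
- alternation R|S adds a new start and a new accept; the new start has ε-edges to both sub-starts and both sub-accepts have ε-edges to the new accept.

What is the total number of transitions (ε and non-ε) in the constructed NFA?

8

Recursing over subexpressions:
Each of the 3 symbol leaves contributes 1 transition (1 symbol, 0 ε).
  pp → 3 transitions (2 symbol, 1 ε)
  q|pp → 8 transitions (3 symbol, 5 ε)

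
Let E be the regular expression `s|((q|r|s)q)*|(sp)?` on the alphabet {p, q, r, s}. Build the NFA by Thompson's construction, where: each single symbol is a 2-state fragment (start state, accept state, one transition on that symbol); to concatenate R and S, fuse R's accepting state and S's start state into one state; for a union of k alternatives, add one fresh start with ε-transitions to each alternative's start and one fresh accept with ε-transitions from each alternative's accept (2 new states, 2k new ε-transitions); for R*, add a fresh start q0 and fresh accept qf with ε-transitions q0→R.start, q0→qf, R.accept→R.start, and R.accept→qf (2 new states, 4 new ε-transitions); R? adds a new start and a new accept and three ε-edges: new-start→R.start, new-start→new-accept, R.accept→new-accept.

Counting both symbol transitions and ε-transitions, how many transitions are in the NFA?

By structural recursion:
Each of the 7 symbol leaves contributes 1 transition (1 symbol, 0 ε).
  q|r|s — 9 transitions (3 symbol, 6 ε)
  (q|r|s)q — 10 transitions (4 symbol, 6 ε)
  ((q|r|s)q)* — 14 transitions (4 symbol, 10 ε)
  sp — 2 transitions (2 symbol, 0 ε)
  (sp)? — 5 transitions (2 symbol, 3 ε)
  s|((q|r|s)q)*|(sp)? — 26 transitions (7 symbol, 19 ε)

26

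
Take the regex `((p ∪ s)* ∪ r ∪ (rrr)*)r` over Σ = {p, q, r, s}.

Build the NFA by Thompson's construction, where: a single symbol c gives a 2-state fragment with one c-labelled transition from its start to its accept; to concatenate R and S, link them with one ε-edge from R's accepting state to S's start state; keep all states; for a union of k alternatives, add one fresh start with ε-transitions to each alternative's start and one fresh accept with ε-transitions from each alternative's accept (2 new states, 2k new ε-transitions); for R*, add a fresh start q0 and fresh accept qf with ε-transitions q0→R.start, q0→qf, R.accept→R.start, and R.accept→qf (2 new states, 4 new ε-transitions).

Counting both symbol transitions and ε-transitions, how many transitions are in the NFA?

28

Building bottom-up:
Each of the 7 symbol leaves contributes 1 transition (1 symbol, 0 ε).
  p ∪ s — 6 transitions (2 symbol, 4 ε)
  (p ∪ s)* — 10 transitions (2 symbol, 8 ε)
  rrr — 5 transitions (3 symbol, 2 ε)
  (rrr)* — 9 transitions (3 symbol, 6 ε)
  (p ∪ s)* ∪ r ∪ (rrr)* — 26 transitions (6 symbol, 20 ε)
  ((p ∪ s)* ∪ r ∪ (rrr)*)r — 28 transitions (7 symbol, 21 ε)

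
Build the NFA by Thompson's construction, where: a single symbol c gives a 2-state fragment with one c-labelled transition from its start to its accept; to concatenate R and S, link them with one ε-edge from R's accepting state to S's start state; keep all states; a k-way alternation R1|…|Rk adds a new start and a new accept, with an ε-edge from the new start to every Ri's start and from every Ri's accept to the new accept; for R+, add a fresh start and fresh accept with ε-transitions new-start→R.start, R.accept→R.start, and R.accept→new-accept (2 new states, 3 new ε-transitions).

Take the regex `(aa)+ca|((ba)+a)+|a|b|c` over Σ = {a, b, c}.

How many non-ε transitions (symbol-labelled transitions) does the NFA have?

10

Bottom-up over the parse tree:
Each of the 10 symbol leaves contributes exactly 1 symbol transition.
  aa : 2 symbol transitions
  (aa)+ : 2 symbol transitions
  (aa)+ca : 4 symbol transitions
  ba : 2 symbol transitions
  (ba)+ : 2 symbol transitions
  (ba)+a : 3 symbol transitions
  ((ba)+a)+ : 3 symbol transitions
  (aa)+ca|((ba)+a)+|a|b|c : 10 symbol transitions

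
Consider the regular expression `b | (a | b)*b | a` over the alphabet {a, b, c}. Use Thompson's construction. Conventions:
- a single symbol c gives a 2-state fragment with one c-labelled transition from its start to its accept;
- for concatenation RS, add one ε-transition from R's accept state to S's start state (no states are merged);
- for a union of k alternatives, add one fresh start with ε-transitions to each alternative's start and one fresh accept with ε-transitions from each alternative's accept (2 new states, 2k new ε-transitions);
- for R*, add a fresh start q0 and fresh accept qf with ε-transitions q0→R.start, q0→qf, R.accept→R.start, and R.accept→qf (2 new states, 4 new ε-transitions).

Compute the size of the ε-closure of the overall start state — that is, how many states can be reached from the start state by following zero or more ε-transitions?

Let C(F) = |ε-closure(F.start)| within fragment F, and note whether F accepts ε. Symbol fragments have C = 1 and do not accept ε. Then:
  a | b → new start ε-reaches every alternative's start; none of them accept ε, so the new accept is not reached: C = 1 + 1 + 1 = 3
  (a | b)* → the star's fresh start ε-reaches both the body's start and the fresh accept: C = 2 + 3 = 5
  (a | b)*b → C = 5 + 1 = 6 (closure spills across the concat boundary because the left factor accepts ε)
  b | (a | b)*b | a → C = 1 + 1 + 6 + 1 = 9 (the new accept is not ε-reachable since no branch accepts ε)

9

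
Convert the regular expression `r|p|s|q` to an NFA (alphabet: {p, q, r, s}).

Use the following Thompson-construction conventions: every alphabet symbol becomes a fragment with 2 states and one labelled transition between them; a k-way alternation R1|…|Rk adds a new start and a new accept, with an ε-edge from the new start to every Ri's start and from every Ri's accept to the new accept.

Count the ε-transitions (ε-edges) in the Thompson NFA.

By structural recursion:
Each of the 4 symbol leaves contributes 0 ε-transitions.
  r|p|s|q → 8 ε-transitions

8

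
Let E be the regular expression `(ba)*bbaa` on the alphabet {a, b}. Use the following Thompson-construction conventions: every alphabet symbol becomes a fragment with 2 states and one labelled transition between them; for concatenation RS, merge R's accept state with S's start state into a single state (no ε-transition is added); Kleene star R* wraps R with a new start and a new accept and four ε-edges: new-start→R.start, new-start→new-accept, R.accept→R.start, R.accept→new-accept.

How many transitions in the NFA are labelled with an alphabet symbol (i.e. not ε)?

6

Building bottom-up:
Each of the 6 symbol leaves contributes exactly 1 symbol transition.
  ba → 2 symbol transitions
  (ba)* → 2 symbol transitions
  (ba)*bbaa → 6 symbol transitions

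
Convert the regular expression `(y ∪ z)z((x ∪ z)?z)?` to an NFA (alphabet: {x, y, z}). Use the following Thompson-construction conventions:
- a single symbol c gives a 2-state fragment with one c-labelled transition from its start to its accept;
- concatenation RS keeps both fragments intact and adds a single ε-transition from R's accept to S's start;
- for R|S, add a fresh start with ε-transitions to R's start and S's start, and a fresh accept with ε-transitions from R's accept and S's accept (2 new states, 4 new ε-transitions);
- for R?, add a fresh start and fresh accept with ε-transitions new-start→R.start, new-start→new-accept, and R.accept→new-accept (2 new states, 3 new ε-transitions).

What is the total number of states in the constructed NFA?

By structural recursion:
Each of the 6 symbol leaves contributes a 2-state fragment.
  y ∪ z : 6 states
  x ∪ z : 6 states
  (x ∪ z)? : 8 states
  (x ∪ z)?z : 10 states
  ((x ∪ z)?z)? : 12 states
  (y ∪ z)z((x ∪ z)?z)? : 20 states

20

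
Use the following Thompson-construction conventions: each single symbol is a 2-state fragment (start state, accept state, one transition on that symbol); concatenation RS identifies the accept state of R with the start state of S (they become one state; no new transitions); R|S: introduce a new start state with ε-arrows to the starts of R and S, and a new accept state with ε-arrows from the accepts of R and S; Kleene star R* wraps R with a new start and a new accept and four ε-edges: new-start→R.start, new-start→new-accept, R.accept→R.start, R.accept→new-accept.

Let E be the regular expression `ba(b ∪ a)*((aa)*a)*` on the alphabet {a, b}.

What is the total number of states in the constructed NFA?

17

Recursing over subexpressions:
Each of the 7 symbol leaves contributes a 2-state fragment.
  b ∪ a → 6 states
  (b ∪ a)* → 8 states
  aa → 3 states
  (aa)* → 5 states
  (aa)*a → 6 states
  ((aa)*a)* → 8 states
  ba(b ∪ a)*((aa)*a)* → 17 states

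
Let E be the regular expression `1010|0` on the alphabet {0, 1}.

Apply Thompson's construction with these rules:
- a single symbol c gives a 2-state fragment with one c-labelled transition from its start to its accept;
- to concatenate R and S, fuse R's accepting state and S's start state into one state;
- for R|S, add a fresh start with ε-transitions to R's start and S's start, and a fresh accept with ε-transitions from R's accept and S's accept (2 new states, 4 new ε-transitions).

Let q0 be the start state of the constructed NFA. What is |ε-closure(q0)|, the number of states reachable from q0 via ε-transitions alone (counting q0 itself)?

3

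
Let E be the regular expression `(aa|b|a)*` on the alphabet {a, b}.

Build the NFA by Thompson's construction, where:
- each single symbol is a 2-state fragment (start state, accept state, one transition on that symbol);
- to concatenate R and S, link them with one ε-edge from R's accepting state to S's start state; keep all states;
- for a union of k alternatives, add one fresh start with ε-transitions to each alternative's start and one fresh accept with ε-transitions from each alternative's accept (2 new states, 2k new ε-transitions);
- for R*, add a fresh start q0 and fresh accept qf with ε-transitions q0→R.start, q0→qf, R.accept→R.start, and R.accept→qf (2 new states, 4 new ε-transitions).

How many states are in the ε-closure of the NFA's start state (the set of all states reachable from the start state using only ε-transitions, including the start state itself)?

6

Work bottom-up. For each fragment F, track |ε-closure(F.start)| and whether F's accept lies in that closure (i.e. whether F accepts ε). A single-symbol fragment has closure size 1 and does not accept ε.
  aa — |closure| equals the left operand's closure size = 1 (its accept is not ε-reachable, so the closure stops there)
  aa|b|a — |closure| = 1 + 1 + 1 + 1 = 4 (the new accept is not ε-reachable since no branch accepts ε)
  (aa|b|a)* — the star's fresh start ε-reaches both the body's start and the fresh accept: |closure| = 2 + 4 = 6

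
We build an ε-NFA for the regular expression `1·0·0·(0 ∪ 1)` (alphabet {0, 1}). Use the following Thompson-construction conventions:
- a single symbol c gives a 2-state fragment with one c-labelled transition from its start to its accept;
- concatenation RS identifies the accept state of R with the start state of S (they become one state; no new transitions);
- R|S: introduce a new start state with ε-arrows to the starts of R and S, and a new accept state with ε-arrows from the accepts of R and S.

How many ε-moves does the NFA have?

4

Per subexpression:
Each of the 5 symbol leaves contributes 0 ε-transitions.
  0 ∪ 1 → 4 ε-transitions
  1·0·0·(0 ∪ 1) → 4 ε-transitions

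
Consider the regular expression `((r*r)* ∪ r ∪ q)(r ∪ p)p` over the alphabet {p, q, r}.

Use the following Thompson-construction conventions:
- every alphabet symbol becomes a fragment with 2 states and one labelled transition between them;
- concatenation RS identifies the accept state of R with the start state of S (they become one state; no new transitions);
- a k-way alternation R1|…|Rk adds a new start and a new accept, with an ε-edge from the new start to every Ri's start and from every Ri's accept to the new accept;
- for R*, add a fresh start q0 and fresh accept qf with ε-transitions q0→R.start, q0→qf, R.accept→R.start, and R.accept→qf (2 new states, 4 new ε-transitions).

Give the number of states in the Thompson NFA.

19

Per subexpression:
Each of the 7 symbol leaves contributes a 2-state fragment.
  r* = 4 states
  r*r = 5 states
  (r*r)* = 7 states
  (r*r)* ∪ r ∪ q = 13 states
  r ∪ p = 6 states
  ((r*r)* ∪ r ∪ q)(r ∪ p)p = 19 states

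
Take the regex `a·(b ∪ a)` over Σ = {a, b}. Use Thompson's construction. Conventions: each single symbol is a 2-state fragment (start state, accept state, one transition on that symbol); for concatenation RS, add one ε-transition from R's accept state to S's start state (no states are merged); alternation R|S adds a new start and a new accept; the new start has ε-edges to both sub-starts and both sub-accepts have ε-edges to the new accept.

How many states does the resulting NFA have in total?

8

Bottom-up over the parse tree:
Each of the 3 symbol leaves contributes a 2-state fragment.
  b ∪ a = 6 states
  a·(b ∪ a) = 8 states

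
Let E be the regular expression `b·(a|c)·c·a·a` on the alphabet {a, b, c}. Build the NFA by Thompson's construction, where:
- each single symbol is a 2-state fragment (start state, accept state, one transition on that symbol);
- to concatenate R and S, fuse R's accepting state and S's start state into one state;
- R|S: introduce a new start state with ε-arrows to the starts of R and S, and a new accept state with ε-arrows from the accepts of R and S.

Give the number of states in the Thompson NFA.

10

Recursing over subexpressions:
Each of the 6 symbol leaves contributes a 2-state fragment.
  a|c = 6 states
  b·(a|c)·c·a·a = 10 states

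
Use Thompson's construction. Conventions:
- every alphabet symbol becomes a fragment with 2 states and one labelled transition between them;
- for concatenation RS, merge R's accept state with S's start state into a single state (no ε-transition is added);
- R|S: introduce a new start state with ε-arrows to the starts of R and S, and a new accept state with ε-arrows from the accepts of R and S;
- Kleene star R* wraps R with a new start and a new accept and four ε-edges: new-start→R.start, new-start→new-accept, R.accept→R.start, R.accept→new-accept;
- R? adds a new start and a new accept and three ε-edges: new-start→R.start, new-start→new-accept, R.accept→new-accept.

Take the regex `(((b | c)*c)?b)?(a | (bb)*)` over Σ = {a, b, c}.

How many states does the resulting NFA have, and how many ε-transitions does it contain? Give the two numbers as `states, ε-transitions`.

22, 22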